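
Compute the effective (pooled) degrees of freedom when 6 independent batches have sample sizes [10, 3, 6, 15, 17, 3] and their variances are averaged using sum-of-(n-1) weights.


nu = sum_i (n_i - 1)
nu = ((10 - 1) + (3 - 1) + (6 - 1) + (15 - 1) + (17 - 1) + (3 - 1))
nu = 9 + 2 + 5 + 14 + 16 + 2
nu = 48

48


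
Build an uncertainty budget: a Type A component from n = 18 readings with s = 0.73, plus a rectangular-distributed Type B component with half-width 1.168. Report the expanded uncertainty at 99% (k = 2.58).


u_A = s / sqrt(n) = 0.73 / sqrt(18) = 0.17206265
u_B = half_width / sqrt(3) = 1.168 / sqrt(3) = 0.67434511
uc = sqrt(u_A^2 + u_B^2) = sqrt(0.17206265^2 + 0.67434511^2) = 0.69595035
U = k * uc = 2.58 * 0.69595035
U = 1.7956

1.7956


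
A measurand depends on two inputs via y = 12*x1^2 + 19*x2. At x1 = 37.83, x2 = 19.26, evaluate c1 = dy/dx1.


y = 12*x1^2 + 19*x2
dy/dx1 = 2*12*x1
Evaluate at x1 = 37.83: c1 = 24 * 37.83
c1 = 907.9200

907.9200


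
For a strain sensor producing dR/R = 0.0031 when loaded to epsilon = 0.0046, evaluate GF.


GF = (dR/R) / epsilon
= 0.0031 / 0.0046
= 0.6739

0.6739


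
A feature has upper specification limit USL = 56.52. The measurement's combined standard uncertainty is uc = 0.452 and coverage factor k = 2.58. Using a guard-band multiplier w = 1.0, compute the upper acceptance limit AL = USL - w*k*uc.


U = k * uc = 2.58 * 0.452 = 1.16616
guard band g = w * U = 1.0 * 1.16616 = 1.16616
AL = USL - g = 56.52 - 1.16616
AL = 55.3538

55.3538


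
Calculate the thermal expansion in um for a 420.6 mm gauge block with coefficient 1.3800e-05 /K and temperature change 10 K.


dL = L * alpha * dT
= 420.6 * 1.3800e-05 * 10
= 0.0580428 mm
dL_um = 0.0580428 * 1000 = 58.0428 um

58.0428


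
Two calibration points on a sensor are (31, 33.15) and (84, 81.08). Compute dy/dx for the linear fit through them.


slope = (y2 - y1) / (x2 - x1)
= (81.08 - 33.15) / (84 - 31)
= 47.9300 / 53
= 0.9043

0.9043


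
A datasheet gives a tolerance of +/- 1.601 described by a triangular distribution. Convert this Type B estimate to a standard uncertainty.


u_B = half_width / sqrt(6)
u_B = 1.601 / 2.4494897
u_B = 0.6536

0.6536


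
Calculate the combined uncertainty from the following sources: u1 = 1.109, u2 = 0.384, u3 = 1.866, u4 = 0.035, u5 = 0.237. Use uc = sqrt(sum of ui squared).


uc = sqrt(1.109^2 + 0.384^2 + 1.866^2 + 0.035^2 + 0.237^2)
uc = sqrt(4.916687)
uc = 2.2174

2.2174


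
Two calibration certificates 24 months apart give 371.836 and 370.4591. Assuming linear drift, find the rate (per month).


rate = (v2 - v1) / months
= (370.4591 - 371.836) / 24
= -1.3769 / 24
= -0.0574

-0.0574


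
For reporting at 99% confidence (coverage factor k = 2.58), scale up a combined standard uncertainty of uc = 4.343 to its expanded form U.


U = k * uc
U = 2.58 * 4.343
U = 11.2049

11.2049


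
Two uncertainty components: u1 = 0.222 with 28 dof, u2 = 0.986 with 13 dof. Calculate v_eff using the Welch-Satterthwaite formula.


uc = sqrt(u1^2 + u2^2) = sqrt(0.222^2 + 0.986^2) = 1.0106829
v_eff = uc^4 / (u1^4/v1 + u2^4/v2)
= 1.0106829^4 / (0.222^4/28 + 0.986^4/13)
= 1.0434212 / 0.072791752
v_eff = 14.3343

14.3343


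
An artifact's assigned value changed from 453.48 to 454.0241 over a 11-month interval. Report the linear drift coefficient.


rate = (v2 - v1) / months
= (454.0241 - 453.48) / 11
= 0.5441 / 11
= 0.0495

0.0495


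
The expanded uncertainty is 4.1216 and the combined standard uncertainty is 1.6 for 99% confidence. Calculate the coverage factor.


k = U / uc
k = 4.1216 / 1.6
k = 2.576

2.576


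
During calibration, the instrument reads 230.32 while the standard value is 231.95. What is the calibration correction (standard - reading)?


Correction = standard - reading
= 231.95 - 230.32
= 1.6300

1.6300


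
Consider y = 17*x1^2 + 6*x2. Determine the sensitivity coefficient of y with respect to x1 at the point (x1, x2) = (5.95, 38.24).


y = 17*x1^2 + 6*x2
dy/dx1 = 2*17*x1
Evaluate at x1 = 5.95: c1 = 34 * 5.95
c1 = 202.3000

202.3000


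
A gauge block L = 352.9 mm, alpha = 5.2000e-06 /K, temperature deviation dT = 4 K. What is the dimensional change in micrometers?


dL = L * alpha * dT
= 352.9 * 5.2000e-06 * 4
= 0.0073403 mm
dL_um = 0.0073403 * 1000 = 7.3403 um

7.3403


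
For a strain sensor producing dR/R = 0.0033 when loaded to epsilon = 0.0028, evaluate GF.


GF = (dR/R) / epsilon
= 0.0033 / 0.0028
= 1.1786

1.1786


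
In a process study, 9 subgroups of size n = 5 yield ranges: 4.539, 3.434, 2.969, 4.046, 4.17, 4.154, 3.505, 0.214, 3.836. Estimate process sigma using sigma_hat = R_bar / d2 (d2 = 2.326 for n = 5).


R_bar = (4.539 + 3.434 + 2.969 + 4.046 + 4.17 + 4.154 + 3.505 + 0.214 + 3.836) / 9
R_bar = 30.867 / 9 = 3.4296667
sigma_hat = R_bar / d2 = 3.4296667 / 2.326 = 1.4745

1.4745


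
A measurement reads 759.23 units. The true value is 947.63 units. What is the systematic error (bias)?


Systematic error = measured - true
= 759.23 - 947.63
= -188.4000

-188.4000


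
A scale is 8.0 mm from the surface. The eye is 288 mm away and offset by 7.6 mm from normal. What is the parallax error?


error = h * offset / d
= 8.0 * 7.6 / 288
= 0.2111

0.2111


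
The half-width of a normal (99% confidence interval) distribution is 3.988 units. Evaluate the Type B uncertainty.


u_B = half_width / 2.576
u_B = 3.988 / 2.576
u_B = 1.5481

1.5481


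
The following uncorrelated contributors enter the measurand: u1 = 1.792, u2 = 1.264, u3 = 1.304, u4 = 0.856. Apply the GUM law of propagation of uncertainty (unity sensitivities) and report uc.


uc = sqrt(1.792^2 + 1.264^2 + 1.304^2 + 0.856^2)
uc = sqrt(7.242112)
uc = 2.6911

2.6911


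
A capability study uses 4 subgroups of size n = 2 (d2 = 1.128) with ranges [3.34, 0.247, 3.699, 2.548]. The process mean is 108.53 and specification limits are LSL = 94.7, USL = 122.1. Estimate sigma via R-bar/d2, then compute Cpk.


R_bar = (3.34 + 0.247 + 3.699 + 2.548) / 4 = 2.4585
sigma = R_bar / d2 = 2.4585 / 1.128 = 2.1795213
Cp = (USL - LSL)/(6*sigma) = (122.1 - 94.7)/(6*2.1795213) = 2.0953
Cpu = (122.1 - 108.53)/(3*2.1795213) = 2.0754
Cpl = (108.53 - 94.7)/(3*2.1795213) = 2.1151
Cpk = min(Cpu, Cpl) = 2.0754

2.0754


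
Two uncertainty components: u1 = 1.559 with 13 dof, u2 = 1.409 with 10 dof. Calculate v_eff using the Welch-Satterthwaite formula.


uc = sqrt(u1^2 + u2^2) = sqrt(1.559^2 + 1.409^2) = 2.1013715
v_eff = uc^4 / (u1^4/v1 + u2^4/v2)
= 2.1013715^4 / (1.559^4/13 + 1.409^4/10)
= 19.498956 / 0.84853698
v_eff = 22.9795

22.9795


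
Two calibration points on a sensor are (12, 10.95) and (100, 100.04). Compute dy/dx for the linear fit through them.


slope = (y2 - y1) / (x2 - x1)
= (100.04 - 10.95) / (100 - 12)
= 89.0900 / 88
= 1.0124

1.0124


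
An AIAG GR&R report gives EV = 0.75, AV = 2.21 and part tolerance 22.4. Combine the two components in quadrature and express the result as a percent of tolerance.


GRR = sqrt(EV^2 + AV^2) = sqrt(0.75^2 + 2.21^2) = 2.3337952
%GRR = GRR / tol * 100 = 2.3337952 / 22.4 * 100
%GRR = 10.4187

10.4187


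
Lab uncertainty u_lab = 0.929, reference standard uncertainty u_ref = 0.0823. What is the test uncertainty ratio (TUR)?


TUR = u_lab / u_ref
= 0.929 / 0.0823
= 11.2880

11.2880


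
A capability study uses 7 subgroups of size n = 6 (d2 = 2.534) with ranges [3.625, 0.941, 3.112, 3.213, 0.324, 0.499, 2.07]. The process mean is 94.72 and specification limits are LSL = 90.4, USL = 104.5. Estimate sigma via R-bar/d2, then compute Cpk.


R_bar = (3.625 + 0.941 + 3.112 + 3.213 + 0.324 + 0.499 + 2.07) / 7 = 1.9691429
sigma = R_bar / d2 = 1.9691429 / 2.534 = 0.77708875
Cp = (USL - LSL)/(6*sigma) = (104.5 - 90.4)/(6*0.77708875) = 3.0241
Cpu = (104.5 - 94.72)/(3*0.77708875) = 4.1951
Cpl = (94.72 - 90.4)/(3*0.77708875) = 1.8531
Cpk = min(Cpu, Cpl) = 1.8531

1.8531


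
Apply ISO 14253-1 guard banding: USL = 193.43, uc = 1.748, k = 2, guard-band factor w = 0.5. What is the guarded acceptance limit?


U = k * uc = 2 * 1.748 = 3.496
guard band g = w * U = 0.5 * 3.496 = 1.748
AL = USL - g = 193.43 - 1.748
AL = 191.6820

191.6820


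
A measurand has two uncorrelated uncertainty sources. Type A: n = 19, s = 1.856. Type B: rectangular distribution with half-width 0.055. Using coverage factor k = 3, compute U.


u_A = s / sqrt(n) = 1.856 / sqrt(19) = 0.4257956
u_B = half_width / sqrt(3) = 0.055 / sqrt(3) = 0.031754265
uc = sqrt(u_A^2 + u_B^2) = sqrt(0.4257956^2 + 0.031754265^2) = 0.42697802
U = k * uc = 3 * 0.42697802
U = 1.2809

1.2809


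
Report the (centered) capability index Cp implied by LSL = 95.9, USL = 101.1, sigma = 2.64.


Cp = (USL - LSL) / (6 * sigma)
= (101.1 - 95.9) / (6 * 2.64)
= 5.2000 / 15.8400
= 0.3283

0.3283


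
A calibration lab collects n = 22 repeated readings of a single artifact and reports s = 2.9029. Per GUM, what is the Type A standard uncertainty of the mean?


u_A = s / sqrt(n)
u_A = 2.9029 / sqrt(22)
u_A = 2.9029 / 4.6904158
u_A = 0.6189

0.6189


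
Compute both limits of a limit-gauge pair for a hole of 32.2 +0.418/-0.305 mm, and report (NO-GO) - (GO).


GO = nominal - lower_tol (smallest hole = maximum material condition)
GO = 32.2 - 0.305 = 31.895
NO-GO = nominal + upper_tol (largest hole = least material condition)
NO-GO = 32.2 + 0.418 = 32.618
spread = NO-GO - GO = 32.618 - 31.895 = 0.7230

0.7230


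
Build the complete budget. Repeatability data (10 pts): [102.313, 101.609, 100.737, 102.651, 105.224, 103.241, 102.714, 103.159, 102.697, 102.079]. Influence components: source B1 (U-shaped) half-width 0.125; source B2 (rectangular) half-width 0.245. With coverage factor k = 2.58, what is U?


mean = (102.313 + 101.609 + 100.737 + 102.651 + 105.224 + 103.241 + 102.714 + 103.159 + 102.697 + 102.079) / 10 = 102.6424
s = sqrt(sum((x - mean)^2)/(n-1)) = 1.1748488
u_A = s / sqrt(n) = 1.1748488 / sqrt(10) = 0.37151981
u_B1 = 0.125 / sqrt(2) = 0.088388348
u_B2 = 0.245 / sqrt(3) = 0.14145082
uc = sqrt(0.37151981^2 + 0.088388348^2 + 0.14145082^2) = 0.40724416
U = k * uc = 2.58 * 0.40724416
U = 1.0507

1.0507


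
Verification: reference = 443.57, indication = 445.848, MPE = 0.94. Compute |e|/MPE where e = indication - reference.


e = indication - reference = 445.848 - 443.57 = 2.2780
|e| = 2.2780
ratio = |e| / MPE = 2.2780 / 0.94
ratio = 2.4234

2.4234


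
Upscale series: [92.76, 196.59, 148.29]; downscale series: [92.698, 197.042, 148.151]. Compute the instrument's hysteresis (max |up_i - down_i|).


|92.76 - 92.698| = 0.0620
|196.59 - 197.042| = 0.4520
|148.29 - 148.151| = 0.1390
hysteresis = max(diffs) = 0.4520

0.4520


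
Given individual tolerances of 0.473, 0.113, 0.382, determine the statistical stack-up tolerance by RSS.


RSS = sqrt(0.473^2 + 0.113^2 + 0.382^2)
= sqrt(0.382422)
= 0.6184

0.6184


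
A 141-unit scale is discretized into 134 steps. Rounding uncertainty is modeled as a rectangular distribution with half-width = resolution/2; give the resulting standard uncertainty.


resolution = range / divisions
resolution = 141 / 134 = 1.0522388
u_res = resolution / (2*sqrt(3))
u_res = 1.0522388 / 3.4641016
u_res = 0.3038

0.3038


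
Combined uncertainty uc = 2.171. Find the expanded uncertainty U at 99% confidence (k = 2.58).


U = k * uc
U = 2.58 * 2.171
U = 5.6012

5.6012


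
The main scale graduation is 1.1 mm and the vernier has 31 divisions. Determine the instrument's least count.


LC = MSD / n_div
= 1.1 / 31
= 0.0355

0.0355


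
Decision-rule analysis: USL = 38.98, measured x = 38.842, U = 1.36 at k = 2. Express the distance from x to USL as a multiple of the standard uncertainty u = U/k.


u = U / k = 1.36 / 2 = 0.68
margin = |USL - x| = |38.98 - 38.842| = 0.138
z = margin / u = 0.138 / 0.68
z = 0.2029

0.2029


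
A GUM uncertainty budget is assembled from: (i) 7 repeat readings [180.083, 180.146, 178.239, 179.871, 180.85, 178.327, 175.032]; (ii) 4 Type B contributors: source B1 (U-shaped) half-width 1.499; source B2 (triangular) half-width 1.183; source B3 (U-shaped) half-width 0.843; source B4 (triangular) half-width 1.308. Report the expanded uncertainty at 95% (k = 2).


mean = (180.083 + 180.146 + 178.239 + 179.871 + 180.85 + 178.327 + 175.032) / 7 = 178.9354286
s = sqrt(sum((x - mean)^2)/(n-1)) = 1.9754845
u_A = s / sqrt(n) = 1.9754845 / sqrt(7) = 0.74666296
u_B1 = 1.499 / sqrt(2) = 1.0599531
u_B2 = 1.183 / sqrt(6) = 0.48295773
u_B3 = 0.843 / sqrt(2) = 0.59609102
u_B4 = 1.308 / sqrt(6) = 0.53398876
uc = sqrt(0.74666296^2 + 1.0599531^2 + 0.48295773^2 + 0.59609102^2 + 0.53398876^2) = 1.59835
U = k * uc = 2 * 1.59835
U = 3.1967

3.1967


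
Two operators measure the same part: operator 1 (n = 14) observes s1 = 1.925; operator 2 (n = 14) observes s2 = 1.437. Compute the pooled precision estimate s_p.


s_p = sqrt(((n1-1)*s1^2 + (n2-1)*s2^2) / (n1+n2-2))
numerator = (14-1)*1.925^2 + (14-1)*1.437^2 = 48.173125 + 26.844597 = 75.017722
denominator = 14 + 14 - 2 = 26
s_p^2 = 75.017722 / 26 = 2.885297
s_p = sqrt(2.885297) = 1.6986

1.6986


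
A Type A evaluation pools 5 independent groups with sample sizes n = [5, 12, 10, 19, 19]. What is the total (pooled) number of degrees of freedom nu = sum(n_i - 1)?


nu = sum_i (n_i - 1)
nu = ((5 - 1) + (12 - 1) + (10 - 1) + (19 - 1) + (19 - 1))
nu = 4 + 11 + 9 + 18 + 18
nu = 60

60


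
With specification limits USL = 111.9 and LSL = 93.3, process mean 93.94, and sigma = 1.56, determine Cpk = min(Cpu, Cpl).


Cpu = (USL - mean) / (3*sigma) = (111.9 - 93.94) / (3*1.56) = 3.8376
Cpl = (mean - LSL) / (3*sigma) = (93.94 - 93.3) / (3*1.56) = 0.1368
Cpk = min(Cpu, Cpl) = 0.1368

0.1368


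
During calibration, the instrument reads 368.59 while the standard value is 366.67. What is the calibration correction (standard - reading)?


Correction = standard - reading
= 366.67 - 368.59
= -1.9200

-1.9200


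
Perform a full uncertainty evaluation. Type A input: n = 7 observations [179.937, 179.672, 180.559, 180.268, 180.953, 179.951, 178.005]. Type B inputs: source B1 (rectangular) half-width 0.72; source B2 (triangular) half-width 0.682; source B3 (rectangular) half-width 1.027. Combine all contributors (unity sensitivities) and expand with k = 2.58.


mean = (179.937 + 179.672 + 180.559 + 180.268 + 180.953 + 179.951 + 178.005) / 7 = 179.9064286
s = sqrt(sum((x - mean)^2)/(n-1)) = 0.9420902
u_A = s / sqrt(n) = 0.9420902 / sqrt(7) = 0.35607663
u_B1 = 0.72 / sqrt(3) = 0.41569219
u_B2 = 0.682 / sqrt(6) = 0.27842533
u_B3 = 1.027 / sqrt(3) = 0.59293873
uc = sqrt(0.35607663^2 + 0.41569219^2 + 0.27842533^2 + 0.59293873^2) = 0.85363198
U = k * uc = 2.58 * 0.85363198
U = 2.2024

2.2024


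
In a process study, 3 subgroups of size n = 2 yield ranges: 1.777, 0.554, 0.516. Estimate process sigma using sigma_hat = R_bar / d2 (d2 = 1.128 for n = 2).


R_bar = (1.777 + 0.554 + 0.516) / 3
R_bar = 2.847 / 3 = 0.949
sigma_hat = R_bar / d2 = 0.949 / 1.128 = 0.8413

0.8413


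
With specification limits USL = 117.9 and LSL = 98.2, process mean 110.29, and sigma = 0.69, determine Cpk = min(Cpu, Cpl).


Cpu = (USL - mean) / (3*sigma) = (117.9 - 110.29) / (3*0.69) = 3.6763
Cpl = (mean - LSL) / (3*sigma) = (110.29 - 98.2) / (3*0.69) = 5.8406
Cpk = min(Cpu, Cpl) = 3.6763

3.6763


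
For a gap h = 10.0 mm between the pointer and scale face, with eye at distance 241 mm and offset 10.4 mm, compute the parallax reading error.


error = h * offset / d
= 10.0 * 10.4 / 241
= 0.4315

0.4315


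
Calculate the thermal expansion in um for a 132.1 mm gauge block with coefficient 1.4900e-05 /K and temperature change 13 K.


dL = L * alpha * dT
= 132.1 * 1.4900e-05 * 13
= 0.0255878 mm
dL_um = 0.0255878 * 1000 = 25.5878 um

25.5878


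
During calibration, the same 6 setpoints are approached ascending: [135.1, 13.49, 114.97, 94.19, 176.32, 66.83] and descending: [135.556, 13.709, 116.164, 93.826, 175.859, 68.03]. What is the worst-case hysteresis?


|135.1 - 135.556| = 0.4560
|13.49 - 13.709| = 0.2190
|114.97 - 116.164| = 1.1940
|94.19 - 93.826| = 0.3640
|176.32 - 175.859| = 0.4610
|66.83 - 68.03| = 1.2000
hysteresis = max(diffs) = 1.2000

1.2000


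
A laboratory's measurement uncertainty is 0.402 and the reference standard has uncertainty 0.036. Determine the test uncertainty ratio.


TUR = u_lab / u_ref
= 0.402 / 0.036
= 11.1667

11.1667


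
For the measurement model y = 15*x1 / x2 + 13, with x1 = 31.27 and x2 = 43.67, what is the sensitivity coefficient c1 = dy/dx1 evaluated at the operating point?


y = 15*x1 / x2 + 13
dy/dx1 = 15/x2
Evaluate at x2 = 43.67: c1 = 15 / 43.67
c1 = 0.3435

0.3435


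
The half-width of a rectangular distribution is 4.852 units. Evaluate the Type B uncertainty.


u_B = half_width / sqrt(3)
u_B = 4.852 / 1.7320508
u_B = 2.8013

2.8013


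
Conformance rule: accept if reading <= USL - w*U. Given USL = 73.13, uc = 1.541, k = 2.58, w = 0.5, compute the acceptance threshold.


U = k * uc = 2.58 * 1.541 = 3.97578
guard band g = w * U = 0.5 * 3.97578 = 1.98789
AL = USL - g = 73.13 - 1.98789
AL = 71.1421

71.1421


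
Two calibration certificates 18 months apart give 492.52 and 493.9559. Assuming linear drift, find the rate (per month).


rate = (v2 - v1) / months
= (493.9559 - 492.52) / 18
= 1.4359 / 18
= 0.0798

0.0798


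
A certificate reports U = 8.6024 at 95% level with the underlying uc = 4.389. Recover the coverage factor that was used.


k = U / uc
k = 8.6024 / 4.389
k = 1.96

1.96


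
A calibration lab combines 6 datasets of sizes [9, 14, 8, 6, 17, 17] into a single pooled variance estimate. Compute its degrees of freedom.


nu = sum_i (n_i - 1)
nu = ((9 - 1) + (14 - 1) + (8 - 1) + (6 - 1) + (17 - 1) + (17 - 1))
nu = 8 + 13 + 7 + 5 + 16 + 16
nu = 65

65


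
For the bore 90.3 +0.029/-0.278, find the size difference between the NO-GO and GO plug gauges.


GO = nominal - lower_tol (smallest hole = maximum material condition)
GO = 90.3 - 0.278 = 90.022
NO-GO = nominal + upper_tol (largest hole = least material condition)
NO-GO = 90.3 + 0.029 = 90.329
spread = NO-GO - GO = 90.329 - 90.022 = 0.3070

0.3070


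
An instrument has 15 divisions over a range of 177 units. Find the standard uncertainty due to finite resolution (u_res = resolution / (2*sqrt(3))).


resolution = range / divisions
resolution = 177 / 15 = 11.8
u_res = resolution / (2*sqrt(3))
u_res = 11.8 / 3.4641016
u_res = 3.4064

3.4064


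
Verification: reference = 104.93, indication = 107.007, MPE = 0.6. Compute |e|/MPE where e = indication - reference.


e = indication - reference = 107.007 - 104.93 = 2.0770
|e| = 2.0770
ratio = |e| / MPE = 2.0770 / 0.6
ratio = 3.4617

3.4617


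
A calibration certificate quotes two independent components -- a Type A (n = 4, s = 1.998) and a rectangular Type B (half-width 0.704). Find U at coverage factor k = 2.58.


u_A = s / sqrt(n) = 1.998 / sqrt(4) = 0.999
u_B = half_width / sqrt(3) = 0.704 / sqrt(3) = 0.40645459
uc = sqrt(u_A^2 + u_B^2) = sqrt(0.999^2 + 0.40645459^2) = 1.0785204
U = k * uc = 2.58 * 1.0785204
U = 2.7826

2.7826


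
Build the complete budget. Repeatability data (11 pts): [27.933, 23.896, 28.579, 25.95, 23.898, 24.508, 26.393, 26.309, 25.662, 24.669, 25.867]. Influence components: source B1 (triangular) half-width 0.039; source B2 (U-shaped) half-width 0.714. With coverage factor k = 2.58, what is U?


mean = (27.933 + 23.896 + 28.579 + 25.95 + 23.898 + 24.508 + 26.393 + 26.309 + 25.662 + 24.669 + 25.867) / 11 = 25.78763636
s = sqrt(sum((x - mean)^2)/(n-1)) = 1.5204886
u_A = s / sqrt(n) = 1.5204886 / sqrt(11) = 0.45844456
u_B1 = 0.039 / sqrt(6) = 0.015921683
u_B2 = 0.714 / sqrt(2) = 0.50487424
uc = sqrt(0.45844456^2 + 0.015921683^2 + 0.50487424^2) = 0.68214581
U = k * uc = 2.58 * 0.68214581
U = 1.7599

1.7599


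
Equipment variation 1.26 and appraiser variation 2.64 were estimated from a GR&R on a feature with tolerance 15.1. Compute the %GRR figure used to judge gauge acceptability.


GRR = sqrt(EV^2 + AV^2) = sqrt(1.26^2 + 2.64^2) = 2.9252692
%GRR = GRR / tol * 100 = 2.9252692 / 15.1 * 100
%GRR = 19.3726

19.3726


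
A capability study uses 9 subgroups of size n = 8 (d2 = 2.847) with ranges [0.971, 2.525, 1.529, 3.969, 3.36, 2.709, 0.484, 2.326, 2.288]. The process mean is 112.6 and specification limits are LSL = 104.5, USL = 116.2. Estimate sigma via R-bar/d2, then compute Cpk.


R_bar = (0.971 + 2.525 + 1.529 + 3.969 + 3.36 + 2.709 + 0.484 + 2.326 + 2.288) / 9 = 2.2401111
sigma = R_bar / d2 = 2.2401111 / 2.847 = 0.78683214
Cp = (USL - LSL)/(6*sigma) = (116.2 - 104.5)/(6*0.78683214) = 2.4783
Cpu = (116.2 - 112.6)/(3*0.78683214) = 1.5251
Cpl = (112.6 - 104.5)/(3*0.78683214) = 3.4315
Cpk = min(Cpu, Cpl) = 1.5251

1.5251


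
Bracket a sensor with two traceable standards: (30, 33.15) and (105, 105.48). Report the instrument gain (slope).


slope = (y2 - y1) / (x2 - x1)
= (105.48 - 33.15) / (105 - 30)
= 72.3300 / 75
= 0.9644

0.9644


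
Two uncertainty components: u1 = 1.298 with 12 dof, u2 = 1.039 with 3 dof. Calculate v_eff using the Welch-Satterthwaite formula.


uc = sqrt(u1^2 + u2^2) = sqrt(1.298^2 + 1.039^2) = 1.6626259
v_eff = uc^4 / (u1^4/v1 + u2^4/v2)
= 1.6626259^4 / (1.298^4/12 + 1.039^4/3)
= 7.6414921 / 0.62500224
v_eff = 12.2263

12.2263


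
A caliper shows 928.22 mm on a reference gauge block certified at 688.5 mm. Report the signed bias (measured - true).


Systematic error = measured - true
= 928.22 - 688.5
= 239.7200

239.7200


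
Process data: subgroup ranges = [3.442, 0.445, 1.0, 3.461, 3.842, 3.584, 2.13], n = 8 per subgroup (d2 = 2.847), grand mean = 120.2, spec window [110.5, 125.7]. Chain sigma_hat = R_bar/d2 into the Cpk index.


R_bar = (3.442 + 0.445 + 1.0 + 3.461 + 3.842 + 3.584 + 2.13) / 7 = 2.5577143
sigma = R_bar / d2 = 2.5577143 / 2.847 = 0.89838929
Cp = (USL - LSL)/(6*sigma) = (125.7 - 110.5)/(6*0.89838929) = 2.8199
Cpu = (125.7 - 120.2)/(3*0.89838929) = 2.0407
Cpl = (120.2 - 110.5)/(3*0.89838929) = 3.5990
Cpk = min(Cpu, Cpl) = 2.0407

2.0407


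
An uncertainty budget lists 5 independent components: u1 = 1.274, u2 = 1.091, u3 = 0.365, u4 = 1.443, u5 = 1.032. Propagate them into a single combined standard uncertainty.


uc = sqrt(1.274^2 + 1.091^2 + 0.365^2 + 1.443^2 + 1.032^2)
uc = sqrt(6.093855)
uc = 2.4686

2.4686


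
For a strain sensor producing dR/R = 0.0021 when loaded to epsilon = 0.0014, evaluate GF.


GF = (dR/R) / epsilon
= 0.0021 / 0.0014
= 1.5000

1.5000


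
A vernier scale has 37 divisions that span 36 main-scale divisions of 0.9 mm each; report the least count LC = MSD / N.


LC = MSD / n_div
= 0.9 / 37
= 0.0243

0.0243


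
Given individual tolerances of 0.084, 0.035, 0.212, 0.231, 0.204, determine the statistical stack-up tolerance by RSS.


RSS = sqrt(0.084^2 + 0.035^2 + 0.212^2 + 0.231^2 + 0.204^2)
= sqrt(0.148202)
= 0.3850

0.3850


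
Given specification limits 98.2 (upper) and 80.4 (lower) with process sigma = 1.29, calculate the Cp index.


Cp = (USL - LSL) / (6 * sigma)
= (98.2 - 80.4) / (6 * 1.29)
= 17.8000 / 7.7400
= 2.2997

2.2997


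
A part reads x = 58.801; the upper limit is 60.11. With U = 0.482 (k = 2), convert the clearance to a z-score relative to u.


u = U / k = 0.482 / 2 = 0.241
margin = |USL - x| = |60.11 - 58.801| = 1.309
z = margin / u = 1.309 / 0.241
z = 5.4315

5.4315


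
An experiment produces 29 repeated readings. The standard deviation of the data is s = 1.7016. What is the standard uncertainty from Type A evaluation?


u_A = s / sqrt(n)
u_A = 1.7016 / sqrt(29)
u_A = 1.7016 / 5.3851648
u_A = 0.3160

0.3160


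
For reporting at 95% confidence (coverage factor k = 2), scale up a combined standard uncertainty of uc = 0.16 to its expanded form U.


U = k * uc
U = 2 * 0.16
U = 0.3200

0.3200


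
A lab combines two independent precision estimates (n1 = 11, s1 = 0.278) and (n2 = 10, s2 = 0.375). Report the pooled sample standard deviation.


s_p = sqrt(((n1-1)*s1^2 + (n2-1)*s2^2) / (n1+n2-2))
numerator = (11-1)*0.278^2 + (10-1)*0.375^2 = 0.77284 + 1.265625 = 2.038465
denominator = 11 + 10 - 2 = 19
s_p^2 = 2.038465 / 19 = 0.10728763
s_p = sqrt(0.10728763) = 0.3275

0.3275


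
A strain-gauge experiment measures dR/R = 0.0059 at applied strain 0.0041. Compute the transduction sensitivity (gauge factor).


GF = (dR/R) / epsilon
= 0.0059 / 0.0041
= 1.4390

1.4390


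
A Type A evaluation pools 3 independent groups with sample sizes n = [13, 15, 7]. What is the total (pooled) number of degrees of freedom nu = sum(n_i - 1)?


nu = sum_i (n_i - 1)
nu = ((13 - 1) + (15 - 1) + (7 - 1))
nu = 12 + 14 + 6
nu = 32

32


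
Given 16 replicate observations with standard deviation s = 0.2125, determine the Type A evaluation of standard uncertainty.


u_A = s / sqrt(n)
u_A = 0.2125 / sqrt(16)
u_A = 0.2125 / 4
u_A = 0.0531

0.0531


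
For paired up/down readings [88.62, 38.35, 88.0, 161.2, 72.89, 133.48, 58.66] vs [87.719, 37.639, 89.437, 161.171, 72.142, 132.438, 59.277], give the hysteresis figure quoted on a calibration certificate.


|88.62 - 87.719| = 0.9010
|38.35 - 37.639| = 0.7110
|88.0 - 89.437| = 1.4370
|161.2 - 161.171| = 0.0290
|72.89 - 72.142| = 0.7480
|133.48 - 132.438| = 1.0420
|58.66 - 59.277| = 0.6170
hysteresis = max(diffs) = 1.4370

1.4370


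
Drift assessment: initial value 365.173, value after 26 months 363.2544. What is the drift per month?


rate = (v2 - v1) / months
= (363.2544 - 365.173) / 26
= -1.9186 / 26
= -0.0738

-0.0738


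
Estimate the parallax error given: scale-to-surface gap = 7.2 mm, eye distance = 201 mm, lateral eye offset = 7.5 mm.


error = h * offset / d
= 7.2 * 7.5 / 201
= 0.2687

0.2687


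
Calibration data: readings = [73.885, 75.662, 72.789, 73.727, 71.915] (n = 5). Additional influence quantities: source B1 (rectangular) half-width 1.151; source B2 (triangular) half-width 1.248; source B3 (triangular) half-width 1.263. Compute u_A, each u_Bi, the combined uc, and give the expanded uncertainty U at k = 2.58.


mean = (73.885 + 75.662 + 72.789 + 73.727 + 71.915) / 5 = 73.5956
s = sqrt(sum((x - mean)^2)/(n-1)) = 1.4005398
u_A = s / sqrt(n) = 1.4005398 / sqrt(5) = 0.62634044
u_B1 = 1.151 / sqrt(3) = 0.66453016
u_B2 = 1.248 / sqrt(6) = 0.50949387
u_B3 = 1.263 / sqrt(6) = 0.51561759
uc = sqrt(0.62634044^2 + 0.66453016^2 + 0.50949387^2 + 0.51561759^2) = 1.1659109
U = k * uc = 2.58 * 1.1659109
U = 3.0081

3.0081


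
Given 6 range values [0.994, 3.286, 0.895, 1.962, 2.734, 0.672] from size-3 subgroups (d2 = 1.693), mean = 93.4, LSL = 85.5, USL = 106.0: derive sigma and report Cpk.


R_bar = (0.994 + 3.286 + 0.895 + 1.962 + 2.734 + 0.672) / 6 = 1.7571667
sigma = R_bar / d2 = 1.7571667 / 1.693 = 1.0379012
Cp = (USL - LSL)/(6*sigma) = (106.0 - 85.5)/(6*1.0379012) = 3.2919
Cpu = (106.0 - 93.4)/(3*1.0379012) = 4.0466
Cpl = (93.4 - 85.5)/(3*1.0379012) = 2.5372
Cpk = min(Cpu, Cpl) = 2.5372

2.5372


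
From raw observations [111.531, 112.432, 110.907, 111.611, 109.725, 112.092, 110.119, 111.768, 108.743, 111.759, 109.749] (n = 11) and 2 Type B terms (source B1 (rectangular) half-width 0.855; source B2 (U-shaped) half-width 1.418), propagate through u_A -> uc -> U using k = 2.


mean = (111.531 + 112.432 + 110.907 + 111.611 + 109.725 + 112.092 + 110.119 + 111.768 + 108.743 + 111.759 + 109.749) / 11 = 110.9487273
s = sqrt(sum((x - mean)^2)/(n-1)) = 1.1876381
u_A = s / sqrt(n) = 1.1876381 / sqrt(11) = 0.35808636
u_B1 = 0.855 / sqrt(3) = 0.49363448
u_B2 = 1.418 / sqrt(2) = 1.0026774
uc = sqrt(0.35808636^2 + 0.49363448^2 + 1.0026774^2) = 1.1735684
U = k * uc = 2 * 1.1735684
U = 2.3471

2.3471


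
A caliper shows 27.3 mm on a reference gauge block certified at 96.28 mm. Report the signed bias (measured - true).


Systematic error = measured - true
= 27.3 - 96.28
= -68.9800

-68.9800


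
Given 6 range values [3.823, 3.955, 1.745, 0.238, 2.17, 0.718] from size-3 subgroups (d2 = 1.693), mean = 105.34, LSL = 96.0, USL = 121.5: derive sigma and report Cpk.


R_bar = (3.823 + 3.955 + 1.745 + 0.238 + 2.17 + 0.718) / 6 = 2.1081667
sigma = R_bar / d2 = 2.1081667 / 1.693 = 1.2452255
Cp = (USL - LSL)/(6*sigma) = (121.5 - 96.0)/(6*1.2452255) = 3.4130
Cpu = (121.5 - 105.34)/(3*1.2452255) = 4.3259
Cpl = (105.34 - 96.0)/(3*1.2452255) = 2.5002
Cpk = min(Cpu, Cpl) = 2.5002

2.5002


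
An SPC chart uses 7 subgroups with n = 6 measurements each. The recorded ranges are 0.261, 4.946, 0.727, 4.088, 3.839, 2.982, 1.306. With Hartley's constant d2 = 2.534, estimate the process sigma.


R_bar = (0.261 + 4.946 + 0.727 + 4.088 + 3.839 + 2.982 + 1.306) / 7
R_bar = 18.149 / 7 = 2.5927143
sigma_hat = R_bar / d2 = 2.5927143 / 2.534 = 1.0232

1.0232


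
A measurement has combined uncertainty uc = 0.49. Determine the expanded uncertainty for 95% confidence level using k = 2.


U = k * uc
U = 2 * 0.49
U = 0.9800

0.9800


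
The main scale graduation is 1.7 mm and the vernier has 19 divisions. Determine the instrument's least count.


LC = MSD / n_div
= 1.7 / 19
= 0.0895

0.0895


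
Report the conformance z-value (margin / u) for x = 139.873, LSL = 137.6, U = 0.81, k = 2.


u = U / k = 0.81 / 2 = 0.405
margin = |LSL - x| = |137.6 - 139.873| = 2.273
z = margin / u = 2.273 / 0.405
z = 5.6123

5.6123


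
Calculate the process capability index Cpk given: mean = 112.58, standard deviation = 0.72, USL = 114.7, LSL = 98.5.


Cpu = (USL - mean) / (3*sigma) = (114.7 - 112.58) / (3*0.72) = 0.9815
Cpl = (mean - LSL) / (3*sigma) = (112.58 - 98.5) / (3*0.72) = 6.5185
Cpk = min(Cpu, Cpl) = 0.9815

0.9815


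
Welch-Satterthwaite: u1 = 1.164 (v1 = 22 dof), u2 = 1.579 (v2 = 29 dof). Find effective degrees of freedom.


uc = sqrt(u1^2 + u2^2) = sqrt(1.164^2 + 1.579^2) = 1.9616669
v_eff = uc^4 / (u1^4/v1 + u2^4/v2)
= 1.9616669^4 / (1.164^4/22 + 1.579^4/29)
= 14.808159 / 0.29779634
v_eff = 49.7258

49.7258


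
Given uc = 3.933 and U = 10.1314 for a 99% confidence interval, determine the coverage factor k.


k = U / uc
k = 10.1314 / 3.933
k = 2.576

2.576


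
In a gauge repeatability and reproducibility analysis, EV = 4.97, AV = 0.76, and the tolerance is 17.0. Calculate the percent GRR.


GRR = sqrt(EV^2 + AV^2) = sqrt(4.97^2 + 0.76^2) = 5.0277729
%GRR = GRR / tol * 100 = 5.0277729 / 17.0 * 100
%GRR = 29.5751

29.5751


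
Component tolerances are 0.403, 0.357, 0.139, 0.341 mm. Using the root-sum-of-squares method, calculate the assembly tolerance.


RSS = sqrt(0.403^2 + 0.357^2 + 0.139^2 + 0.341^2)
= sqrt(0.42546)
= 0.6523

0.6523


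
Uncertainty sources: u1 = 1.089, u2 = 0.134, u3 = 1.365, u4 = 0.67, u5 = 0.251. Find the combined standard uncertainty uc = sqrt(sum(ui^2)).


uc = sqrt(1.089^2 + 0.134^2 + 1.365^2 + 0.67^2 + 0.251^2)
uc = sqrt(3.579003)
uc = 1.8918

1.8918


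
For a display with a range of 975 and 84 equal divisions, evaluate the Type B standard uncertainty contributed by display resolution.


resolution = range / divisions
resolution = 975 / 84 = 11.607143
u_res = resolution / (2*sqrt(3))
u_res = 11.607143 / 3.4641016
u_res = 3.3507

3.3507


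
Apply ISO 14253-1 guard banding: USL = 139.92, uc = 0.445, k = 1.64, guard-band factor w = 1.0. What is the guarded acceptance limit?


U = k * uc = 1.64 * 0.445 = 0.7298
guard band g = w * U = 1.0 * 0.7298 = 0.7298
AL = USL - g = 139.92 - 0.7298
AL = 139.1902

139.1902


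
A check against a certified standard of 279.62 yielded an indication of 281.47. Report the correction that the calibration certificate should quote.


Correction = standard - reading
= 279.62 - 281.47
= -1.8500

-1.8500


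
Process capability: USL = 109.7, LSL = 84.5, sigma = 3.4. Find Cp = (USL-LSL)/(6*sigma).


Cp = (USL - LSL) / (6 * sigma)
= (109.7 - 84.5) / (6 * 3.4)
= 25.2000 / 20.4000
= 1.2353

1.2353


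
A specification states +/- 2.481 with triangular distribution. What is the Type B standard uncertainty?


u_B = half_width / sqrt(6)
u_B = 2.481 / 2.4494897
u_B = 1.0129

1.0129


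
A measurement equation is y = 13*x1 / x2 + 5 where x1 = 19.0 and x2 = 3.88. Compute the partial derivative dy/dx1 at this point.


y = 13*x1 / x2 + 5
dy/dx1 = 13/x2
Evaluate at x2 = 3.88: c1 = 13 / 3.88
c1 = 3.3505

3.3505


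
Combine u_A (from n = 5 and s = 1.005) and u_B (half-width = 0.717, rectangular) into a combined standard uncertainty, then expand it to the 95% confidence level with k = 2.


u_A = s / sqrt(n) = 1.005 / sqrt(5) = 0.44944966
u_B = half_width / sqrt(3) = 0.717 / sqrt(3) = 0.41396014
uc = sqrt(u_A^2 + u_B^2) = sqrt(0.44944966^2 + 0.41396014^2) = 0.61103846
U = k * uc = 2 * 0.61103846
U = 1.2221

1.2221


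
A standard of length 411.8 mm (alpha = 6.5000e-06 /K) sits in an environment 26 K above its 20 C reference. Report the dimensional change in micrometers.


dL = L * alpha * dT
= 411.8 * 6.5000e-06 * 26
= 0.0695942 mm
dL_um = 0.0695942 * 1000 = 69.5942 um

69.5942


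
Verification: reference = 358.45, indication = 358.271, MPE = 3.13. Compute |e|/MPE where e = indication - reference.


e = indication - reference = 358.271 - 358.45 = -0.1790
|e| = 0.1790
ratio = |e| / MPE = 0.1790 / 3.13
ratio = 0.0572

0.0572


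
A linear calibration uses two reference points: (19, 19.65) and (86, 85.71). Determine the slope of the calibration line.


slope = (y2 - y1) / (x2 - x1)
= (85.71 - 19.65) / (86 - 19)
= 66.0600 / 67
= 0.9860

0.9860


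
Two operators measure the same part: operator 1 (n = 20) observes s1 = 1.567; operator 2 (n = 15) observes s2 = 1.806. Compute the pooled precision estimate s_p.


s_p = sqrt(((n1-1)*s1^2 + (n2-1)*s2^2) / (n1+n2-2))
numerator = (20-1)*1.567^2 + (15-1)*1.806^2 = 46.654291 + 45.662904 = 92.317195
denominator = 20 + 15 - 2 = 33
s_p^2 = 92.317195 / 33 = 2.7974908
s_p = sqrt(2.7974908) = 1.6726

1.6726


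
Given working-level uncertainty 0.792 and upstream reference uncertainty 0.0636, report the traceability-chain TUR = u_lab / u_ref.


TUR = u_lab / u_ref
= 0.792 / 0.0636
= 12.4528

12.4528


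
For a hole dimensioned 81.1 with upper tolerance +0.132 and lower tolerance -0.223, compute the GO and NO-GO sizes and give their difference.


GO = nominal - lower_tol (smallest hole = maximum material condition)
GO = 81.1 - 0.223 = 80.877
NO-GO = nominal + upper_tol (largest hole = least material condition)
NO-GO = 81.1 + 0.132 = 81.232
spread = NO-GO - GO = 81.232 - 80.877 = 0.3550

0.3550


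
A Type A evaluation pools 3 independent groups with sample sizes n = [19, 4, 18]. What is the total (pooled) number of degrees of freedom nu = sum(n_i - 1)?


nu = sum_i (n_i - 1)
nu = ((19 - 1) + (4 - 1) + (18 - 1))
nu = 18 + 3 + 17
nu = 38

38


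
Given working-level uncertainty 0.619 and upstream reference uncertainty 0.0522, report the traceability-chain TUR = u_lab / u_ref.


TUR = u_lab / u_ref
= 0.619 / 0.0522
= 11.8582

11.8582


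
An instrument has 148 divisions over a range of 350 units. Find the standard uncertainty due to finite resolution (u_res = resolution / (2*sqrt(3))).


resolution = range / divisions
resolution = 350 / 148 = 2.3648649
u_res = resolution / (2*sqrt(3))
u_res = 2.3648649 / 3.4641016
u_res = 0.6827

0.6827


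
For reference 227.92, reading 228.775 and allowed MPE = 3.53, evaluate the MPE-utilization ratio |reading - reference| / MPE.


e = indication - reference = 228.775 - 227.92 = 0.8550
|e| = 0.8550
ratio = |e| / MPE = 0.8550 / 3.53
ratio = 0.2422

0.2422


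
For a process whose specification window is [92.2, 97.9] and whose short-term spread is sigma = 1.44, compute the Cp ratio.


Cp = (USL - LSL) / (6 * sigma)
= (97.9 - 92.2) / (6 * 1.44)
= 5.7000 / 8.6400
= 0.6597

0.6597


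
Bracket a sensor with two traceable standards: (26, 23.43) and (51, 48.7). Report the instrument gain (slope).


slope = (y2 - y1) / (x2 - x1)
= (48.7 - 23.43) / (51 - 26)
= 25.2700 / 25
= 1.0108

1.0108


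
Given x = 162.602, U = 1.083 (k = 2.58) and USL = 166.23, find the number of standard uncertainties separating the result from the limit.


u = U / k = 1.083 / 2.58 = 0.41976744
margin = |USL - x| = |166.23 - 162.602| = 3.628
z = margin / u = 3.628 / 0.41976744
z = 8.6429

8.6429


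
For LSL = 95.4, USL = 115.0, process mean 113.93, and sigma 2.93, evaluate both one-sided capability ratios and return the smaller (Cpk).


Cpu = (USL - mean) / (3*sigma) = (115.0 - 113.93) / (3*2.93) = 0.1217
Cpl = (mean - LSL) / (3*sigma) = (113.93 - 95.4) / (3*2.93) = 2.1081
Cpk = min(Cpu, Cpl) = 0.1217

0.1217


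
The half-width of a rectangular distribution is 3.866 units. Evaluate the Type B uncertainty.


u_B = half_width / sqrt(3)
u_B = 3.866 / 1.7320508
u_B = 2.2320

2.2320


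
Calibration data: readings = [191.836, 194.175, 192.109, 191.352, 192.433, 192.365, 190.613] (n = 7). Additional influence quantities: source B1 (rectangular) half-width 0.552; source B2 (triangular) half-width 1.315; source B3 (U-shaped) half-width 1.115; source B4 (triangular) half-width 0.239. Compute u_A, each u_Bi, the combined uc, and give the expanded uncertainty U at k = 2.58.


mean = (191.836 + 194.175 + 192.109 + 191.352 + 192.433 + 192.365 + 190.613) / 7 = 192.1261429
s = sqrt(sum((x - mean)^2)/(n-1)) = 1.1047175
u_A = s / sqrt(n) = 1.1047175 / sqrt(7) = 0.41754397
u_B1 = 0.552 / sqrt(3) = 0.31869735
u_B2 = 1.315 / sqrt(6) = 0.5368465
u_B3 = 1.115 / sqrt(2) = 0.78842406
u_B4 = 0.239 / sqrt(6) = 0.097571341
uc = sqrt(0.41754397^2 + 0.31869735^2 + 0.5368465^2 + 0.78842406^2 + 0.097571341^2) = 1.0932739
U = k * uc = 2.58 * 1.0932739
U = 2.8206

2.8206


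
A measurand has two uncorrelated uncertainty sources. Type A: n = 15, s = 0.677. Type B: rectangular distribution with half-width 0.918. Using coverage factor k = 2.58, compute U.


u_A = s / sqrt(n) = 0.677 / sqrt(15) = 0.17480065
u_B = half_width / sqrt(3) = 0.918 / sqrt(3) = 0.53000755
uc = sqrt(u_A^2 + u_B^2) = sqrt(0.17480065^2 + 0.53000755^2) = 0.55808894
U = k * uc = 2.58 * 0.55808894
U = 1.4399

1.4399


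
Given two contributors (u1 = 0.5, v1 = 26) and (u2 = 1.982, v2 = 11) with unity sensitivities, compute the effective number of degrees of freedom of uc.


uc = sqrt(u1^2 + u2^2) = sqrt(0.5^2 + 1.982^2) = 2.0440949
v_eff = uc^4 / (u1^4/v1 + u2^4/v2)
= 2.0440949^4 / (0.5^4/26 + 1.982^4/11)
= 17.458391 / 1.4052883
v_eff = 12.4234

12.4234


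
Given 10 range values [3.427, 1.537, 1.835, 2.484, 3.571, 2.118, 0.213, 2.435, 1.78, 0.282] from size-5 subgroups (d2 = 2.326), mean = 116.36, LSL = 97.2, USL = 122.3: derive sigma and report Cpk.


R_bar = (3.427 + 1.537 + 1.835 + 2.484 + 3.571 + 2.118 + 0.213 + 2.435 + 1.78 + 0.282) / 10 = 1.9682
sigma = R_bar / d2 = 1.9682 / 2.326 = 0.84617369
Cp = (USL - LSL)/(6*sigma) = (122.3 - 97.2)/(6*0.84617369) = 4.9438
Cpu = (122.3 - 116.36)/(3*0.84617369) = 2.3399
Cpl = (116.36 - 97.2)/(3*0.84617369) = 7.5477
Cpk = min(Cpu, Cpl) = 2.3399

2.3399


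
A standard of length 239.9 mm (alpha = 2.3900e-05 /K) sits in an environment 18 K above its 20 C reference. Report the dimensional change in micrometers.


dL = L * alpha * dT
= 239.9 * 2.3900e-05 * 18
= 0.1032050 mm
dL_um = 0.1032050 * 1000 = 103.2050 um

103.2050


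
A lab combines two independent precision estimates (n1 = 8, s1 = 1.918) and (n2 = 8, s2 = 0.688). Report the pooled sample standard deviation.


s_p = sqrt(((n1-1)*s1^2 + (n2-1)*s2^2) / (n1+n2-2))
numerator = (8-1)*1.918^2 + (8-1)*0.688^2 = 25.751068 + 3.313408 = 29.064476
denominator = 8 + 8 - 2 = 14
s_p^2 = 29.064476 / 14 = 2.076034
s_p = sqrt(2.076034) = 1.4408

1.4408


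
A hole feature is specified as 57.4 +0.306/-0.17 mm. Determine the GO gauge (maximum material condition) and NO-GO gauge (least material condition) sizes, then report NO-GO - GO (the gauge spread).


GO = nominal - lower_tol (smallest hole = maximum material condition)
GO = 57.4 - 0.17 = 57.23
NO-GO = nominal + upper_tol (largest hole = least material condition)
NO-GO = 57.4 + 0.306 = 57.706
spread = NO-GO - GO = 57.706 - 57.23 = 0.4760

0.4760
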